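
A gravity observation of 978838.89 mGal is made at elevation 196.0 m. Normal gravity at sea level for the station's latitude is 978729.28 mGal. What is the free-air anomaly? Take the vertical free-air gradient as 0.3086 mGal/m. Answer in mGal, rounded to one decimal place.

Free-air correction = 0.3086 × 196.0 = 60.49 mGal
Free-air anomaly = 978838.89 − 978729.28 + (60.49) = 170.10 mGal

170.1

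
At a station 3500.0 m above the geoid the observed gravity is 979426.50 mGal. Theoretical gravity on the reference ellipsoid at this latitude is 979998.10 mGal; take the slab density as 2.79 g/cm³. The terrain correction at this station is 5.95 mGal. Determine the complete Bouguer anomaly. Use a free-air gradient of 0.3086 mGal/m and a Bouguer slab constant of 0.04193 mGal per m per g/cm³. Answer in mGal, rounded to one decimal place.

105.0

Free-air correction = 0.3086 × 3500.0 = 1080.10 mGal
Free-air anomaly = 979426.50 − 979998.10 + (1080.10) = 508.50 mGal
Bouguer slab correction = 0.04193 × 2.79 × 3500.0 = 409.45 mGal
Simple Bouguer anomaly = 508.50 − (409.45) = 99.05 mGal
Complete Bouguer anomaly = 99.05 + 5.95 = 105.00 mGal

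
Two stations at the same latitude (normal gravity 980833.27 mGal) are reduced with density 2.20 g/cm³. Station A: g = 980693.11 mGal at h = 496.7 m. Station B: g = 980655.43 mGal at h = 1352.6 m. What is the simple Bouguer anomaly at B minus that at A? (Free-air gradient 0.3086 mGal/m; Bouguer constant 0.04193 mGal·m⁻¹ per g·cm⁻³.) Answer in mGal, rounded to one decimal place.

Δg_SB(A) = 980693.11 − 980833.27 + 0.3086×496.7 − 0.04193×2.20×496.7 = -32.70 mGal
Δg_SB(B) = 980655.43 − 980833.27 + 0.3086×1352.6 − 0.04193×2.20×1352.6 = 114.80 mGal
Difference = 114.80 − (-32.70) = 147.50 mGal

147.5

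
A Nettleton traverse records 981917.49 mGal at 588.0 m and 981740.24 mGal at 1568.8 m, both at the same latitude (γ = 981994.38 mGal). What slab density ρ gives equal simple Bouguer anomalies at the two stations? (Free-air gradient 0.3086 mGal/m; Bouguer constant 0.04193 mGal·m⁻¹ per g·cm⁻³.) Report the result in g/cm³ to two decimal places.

3.05

Δg_obs = 981740.24 − 981917.49 = -177.25 mGal over Δh = 1568.8 − 588.0 = 980.8 m
Equal Bouguer anomalies ⇒ Δg_obs + (0.3086 − 0.04193ρ)·Δh = 0
0.3086 − 0.04193ρ = −Δg_obs/Δh = 0.18072
ρ = (0.3086 − 0.18072) / 0.04193 = 3.05 g/cm³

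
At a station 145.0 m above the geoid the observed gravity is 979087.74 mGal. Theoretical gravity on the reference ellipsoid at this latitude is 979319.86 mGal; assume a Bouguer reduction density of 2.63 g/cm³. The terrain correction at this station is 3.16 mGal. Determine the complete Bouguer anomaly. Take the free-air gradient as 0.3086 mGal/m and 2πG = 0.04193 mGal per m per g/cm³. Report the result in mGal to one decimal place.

-200.2

Free-air correction = 0.3086 × 145.0 = 44.75 mGal
Free-air anomaly = 979087.74 − 979319.86 + (44.75) = -187.37 mGal
Bouguer slab correction = 0.04193 × 2.63 × 145.0 = 15.99 mGal
Simple Bouguer anomaly = -187.37 − (15.99) = -203.36 mGal
Complete Bouguer anomaly = -203.36 + 3.16 = -200.20 mGal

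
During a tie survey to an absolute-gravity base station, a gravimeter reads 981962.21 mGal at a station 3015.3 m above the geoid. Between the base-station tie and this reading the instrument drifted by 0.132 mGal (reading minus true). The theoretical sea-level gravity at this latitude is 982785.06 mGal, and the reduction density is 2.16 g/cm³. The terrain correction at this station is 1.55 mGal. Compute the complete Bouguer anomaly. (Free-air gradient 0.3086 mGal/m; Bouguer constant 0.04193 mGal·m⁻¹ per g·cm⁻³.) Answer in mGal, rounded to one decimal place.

-164.0

Drift-corrected reading = 981962.21 − (0.132) = 981962.078 mGal
Free-air correction = 0.3086 × 3015.3 = 930.52 mGal
Free-air anomaly = 981962.078 − 982785.06 + (930.52) = 107.538 mGal
Bouguer slab correction = 0.04193 × 2.16 × 3015.3 = 273.09 mGal
Simple Bouguer anomaly = 107.538 − (273.09) = -165.552 mGal
Complete Bouguer anomaly = -165.552 + 1.55 = -164.002 mGal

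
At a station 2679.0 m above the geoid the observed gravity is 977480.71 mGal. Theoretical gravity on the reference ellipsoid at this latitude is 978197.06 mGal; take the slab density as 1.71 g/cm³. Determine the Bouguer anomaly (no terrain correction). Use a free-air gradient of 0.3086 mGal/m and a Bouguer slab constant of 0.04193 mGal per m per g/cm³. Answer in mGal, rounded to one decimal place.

-81.7

Free-air correction = 0.3086 × 2679.0 = 826.74 mGal
Free-air anomaly = 977480.71 − 978197.06 + (826.74) = 110.39 mGal
Bouguer slab correction = 0.04193 × 1.71 × 2679.0 = 192.09 mGal
Simple Bouguer anomaly = 110.39 − (192.09) = -81.70 mGal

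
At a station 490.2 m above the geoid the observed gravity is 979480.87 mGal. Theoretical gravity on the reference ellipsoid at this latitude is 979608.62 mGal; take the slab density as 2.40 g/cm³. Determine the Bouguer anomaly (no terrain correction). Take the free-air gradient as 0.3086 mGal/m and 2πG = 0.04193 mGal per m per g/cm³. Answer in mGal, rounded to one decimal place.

-25.8

Free-air correction = 0.3086 × 490.2 = 151.28 mGal
Free-air anomaly = 979480.87 − 979608.62 + (151.28) = 23.53 mGal
Bouguer slab correction = 0.04193 × 2.40 × 490.2 = 49.33 mGal
Simple Bouguer anomaly = 23.53 − (49.33) = -25.80 mGal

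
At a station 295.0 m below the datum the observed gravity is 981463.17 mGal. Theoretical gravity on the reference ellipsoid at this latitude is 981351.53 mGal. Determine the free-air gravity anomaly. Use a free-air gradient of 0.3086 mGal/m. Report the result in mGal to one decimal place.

20.6

Free-air correction = 0.3086 × -295.0 = -91.04 mGal
Free-air anomaly = 981463.17 − 981351.53 + (-91.04) = 20.60 mGal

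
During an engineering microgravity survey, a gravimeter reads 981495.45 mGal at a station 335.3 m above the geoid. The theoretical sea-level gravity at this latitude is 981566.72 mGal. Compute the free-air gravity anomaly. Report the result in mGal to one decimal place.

32.2

Free-air correction = 0.3086 × 335.3 = 103.47 mGal
Free-air anomaly = 981495.45 − 981566.72 + (103.47) = 32.20 mGal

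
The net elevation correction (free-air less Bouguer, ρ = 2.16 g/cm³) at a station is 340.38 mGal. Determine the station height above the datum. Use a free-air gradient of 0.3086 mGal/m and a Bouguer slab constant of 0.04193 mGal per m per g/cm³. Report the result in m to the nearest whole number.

Combined gradient = 0.3086 − 0.04193 × 2.16 = 0.2180312 mGal/m
h = 340.38 / 0.2180312 = 1561.15 m

1561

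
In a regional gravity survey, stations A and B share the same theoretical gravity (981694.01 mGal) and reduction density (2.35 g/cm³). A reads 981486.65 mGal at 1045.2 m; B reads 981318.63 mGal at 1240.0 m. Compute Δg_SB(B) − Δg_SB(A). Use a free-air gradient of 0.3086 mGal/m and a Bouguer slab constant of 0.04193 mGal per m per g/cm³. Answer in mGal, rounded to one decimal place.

-127.1

Δg_SB(A) = 981486.65 − 981694.01 + 0.3086×1045.2 − 0.04193×2.35×1045.2 = 12.20 mGal
Δg_SB(B) = 981318.63 − 981694.01 + 0.3086×1240.0 − 0.04193×2.35×1240.0 = -114.90 mGal
Difference = -114.90 − (12.20) = -127.10 mGal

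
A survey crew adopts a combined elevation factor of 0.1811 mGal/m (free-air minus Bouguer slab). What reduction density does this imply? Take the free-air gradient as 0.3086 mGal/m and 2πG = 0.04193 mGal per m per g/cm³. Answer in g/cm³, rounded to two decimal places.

0.1811 = 0.3086 − 0.04193 × ρ
ρ = (0.3086 − 0.1811) / 0.04193 = 3.04 g/cm³

3.04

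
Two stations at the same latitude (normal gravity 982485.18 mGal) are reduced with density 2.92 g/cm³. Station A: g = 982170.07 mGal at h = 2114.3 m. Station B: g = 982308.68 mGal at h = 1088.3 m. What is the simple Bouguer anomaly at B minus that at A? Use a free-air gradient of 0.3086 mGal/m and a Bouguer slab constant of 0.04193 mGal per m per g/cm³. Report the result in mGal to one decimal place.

Δg_SB(A) = 982170.07 − 982485.18 + 0.3086×2114.3 − 0.04193×2.92×2114.3 = 78.50 mGal
Δg_SB(B) = 982308.68 − 982485.18 + 0.3086×1088.3 − 0.04193×2.92×1088.3 = 26.10 mGal
Difference = 26.10 − (78.50) = -52.40 mGal

-52.4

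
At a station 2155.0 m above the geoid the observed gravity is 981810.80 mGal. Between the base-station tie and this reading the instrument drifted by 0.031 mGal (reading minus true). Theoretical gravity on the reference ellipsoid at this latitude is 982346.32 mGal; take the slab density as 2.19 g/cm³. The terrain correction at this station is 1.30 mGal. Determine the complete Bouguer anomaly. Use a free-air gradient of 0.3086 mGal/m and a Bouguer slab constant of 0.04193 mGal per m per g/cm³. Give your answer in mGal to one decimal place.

Drift-corrected reading = 981810.80 − (0.031) = 981810.769 mGal
Free-air correction = 0.3086 × 2155.0 = 665.03 mGal
Free-air anomaly = 981810.769 − 982346.32 + (665.03) = 129.479 mGal
Bouguer slab correction = 0.04193 × 2.19 × 2155.0 = 197.89 mGal
Simple Bouguer anomaly = 129.479 − (197.89) = -68.411 mGal
Complete Bouguer anomaly = -68.411 + 1.30 = -67.111 mGal

-67.1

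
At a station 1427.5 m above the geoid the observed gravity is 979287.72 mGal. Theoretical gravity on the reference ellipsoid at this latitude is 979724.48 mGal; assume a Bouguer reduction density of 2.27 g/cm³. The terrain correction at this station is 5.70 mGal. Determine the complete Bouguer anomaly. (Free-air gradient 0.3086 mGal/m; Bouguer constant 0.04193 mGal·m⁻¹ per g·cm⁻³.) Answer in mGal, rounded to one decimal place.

Free-air correction = 0.3086 × 1427.5 = 440.53 mGal
Free-air anomaly = 979287.72 − 979724.48 + (440.53) = 3.77 mGal
Bouguer slab correction = 0.04193 × 2.27 × 1427.5 = 135.87 mGal
Simple Bouguer anomaly = 3.77 − (135.87) = -132.10 mGal
Complete Bouguer anomaly = -132.10 + 5.70 = -126.40 mGal

-126.4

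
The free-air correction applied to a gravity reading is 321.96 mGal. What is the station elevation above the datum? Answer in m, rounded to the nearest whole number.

1043

h = 321.96 / 0.3086 = 1043.29 m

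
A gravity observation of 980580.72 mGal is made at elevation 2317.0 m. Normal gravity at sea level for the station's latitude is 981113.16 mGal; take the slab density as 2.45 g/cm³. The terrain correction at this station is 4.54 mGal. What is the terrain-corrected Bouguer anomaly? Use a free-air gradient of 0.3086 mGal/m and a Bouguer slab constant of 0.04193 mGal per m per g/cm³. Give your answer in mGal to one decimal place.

-50.9

Free-air correction = 0.3086 × 2317.0 = 715.03 mGal
Free-air anomaly = 980580.72 − 981113.16 + (715.03) = 182.59 mGal
Bouguer slab correction = 0.04193 × 2.45 × 2317.0 = 238.02 mGal
Simple Bouguer anomaly = 182.59 − (238.02) = -55.43 mGal
Complete Bouguer anomaly = -55.43 + 4.54 = -50.89 mGal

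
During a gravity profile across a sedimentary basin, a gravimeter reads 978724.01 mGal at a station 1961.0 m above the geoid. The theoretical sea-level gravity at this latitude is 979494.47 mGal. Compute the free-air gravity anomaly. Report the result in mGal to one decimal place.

Free-air correction = 0.3086 × 1961.0 = 605.16 mGal
Free-air anomaly = 978724.01 − 979494.47 + (605.16) = -165.30 mGal

-165.3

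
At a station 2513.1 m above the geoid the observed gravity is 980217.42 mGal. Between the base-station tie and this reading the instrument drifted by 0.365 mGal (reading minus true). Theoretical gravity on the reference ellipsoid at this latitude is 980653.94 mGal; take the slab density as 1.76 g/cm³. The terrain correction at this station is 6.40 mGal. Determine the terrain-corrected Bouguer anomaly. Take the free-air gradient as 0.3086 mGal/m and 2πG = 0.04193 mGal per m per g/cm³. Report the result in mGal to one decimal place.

159.6

Drift-corrected reading = 980217.42 − (0.365) = 980217.055 mGal
Free-air correction = 0.3086 × 2513.1 = 775.54 mGal
Free-air anomaly = 980217.055 − 980653.94 + (775.54) = 338.655 mGal
Bouguer slab correction = 0.04193 × 1.76 × 2513.1 = 185.46 mGal
Simple Bouguer anomaly = 338.655 − (185.46) = 153.195 mGal
Complete Bouguer anomaly = 153.195 + 6.40 = 159.595 mGal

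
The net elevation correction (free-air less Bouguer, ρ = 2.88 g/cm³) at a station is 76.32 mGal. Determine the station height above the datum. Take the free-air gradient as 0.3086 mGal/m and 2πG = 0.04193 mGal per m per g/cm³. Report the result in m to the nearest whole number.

406

Combined gradient = 0.3086 − 0.04193 × 2.88 = 0.1878416 mGal/m
h = 76.32 / 0.1878416 = 406.30 m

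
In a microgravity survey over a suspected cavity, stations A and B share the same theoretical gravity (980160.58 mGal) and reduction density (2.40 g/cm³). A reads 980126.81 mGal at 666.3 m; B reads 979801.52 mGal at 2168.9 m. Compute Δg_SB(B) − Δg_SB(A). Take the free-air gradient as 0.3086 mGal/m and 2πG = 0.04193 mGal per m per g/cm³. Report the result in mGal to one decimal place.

-12.8

Δg_SB(A) = 980126.81 − 980160.58 + 0.3086×666.3 − 0.04193×2.40×666.3 = 104.80 mGal
Δg_SB(B) = 979801.52 − 980160.58 + 0.3086×2168.9 − 0.04193×2.40×2168.9 = 92.00 mGal
Difference = 92.00 − (104.80) = -12.80 mGal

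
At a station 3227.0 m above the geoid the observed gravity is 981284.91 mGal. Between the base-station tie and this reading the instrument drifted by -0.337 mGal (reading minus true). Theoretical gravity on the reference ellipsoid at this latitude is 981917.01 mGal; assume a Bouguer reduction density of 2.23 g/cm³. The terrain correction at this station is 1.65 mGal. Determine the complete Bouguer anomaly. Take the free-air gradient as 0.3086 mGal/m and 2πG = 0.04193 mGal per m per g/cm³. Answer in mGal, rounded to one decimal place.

Drift-corrected reading = 981284.91 − (-0.337) = 981285.247 mGal
Free-air correction = 0.3086 × 3227.0 = 995.85 mGal
Free-air anomaly = 981285.247 − 981917.01 + (995.85) = 364.087 mGal
Bouguer slab correction = 0.04193 × 2.23 × 3227.0 = 301.74 mGal
Simple Bouguer anomaly = 364.087 − (301.74) = 62.347 mGal
Complete Bouguer anomaly = 62.347 + 1.65 = 63.997 mGal

64.0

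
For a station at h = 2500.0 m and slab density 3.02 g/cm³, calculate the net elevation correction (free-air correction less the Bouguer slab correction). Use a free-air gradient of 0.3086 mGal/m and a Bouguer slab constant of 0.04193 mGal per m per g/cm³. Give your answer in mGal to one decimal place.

454.9

Combined gradient = 0.3086 − 0.04193 × 3.02 = 0.1819714 mGal/m
Combined elevation correction = 0.1819714 × 2500.0 = 454.9 mGal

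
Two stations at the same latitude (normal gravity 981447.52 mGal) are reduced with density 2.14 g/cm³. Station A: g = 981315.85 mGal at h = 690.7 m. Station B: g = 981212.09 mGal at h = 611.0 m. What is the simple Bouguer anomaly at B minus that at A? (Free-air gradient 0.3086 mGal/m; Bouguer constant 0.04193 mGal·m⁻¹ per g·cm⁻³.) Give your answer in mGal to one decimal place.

-121.2

Δg_SB(A) = 981315.85 − 981447.52 + 0.3086×690.7 − 0.04193×2.14×690.7 = 19.50 mGal
Δg_SB(B) = 981212.09 − 981447.52 + 0.3086×611.0 − 0.04193×2.14×611.0 = -101.70 mGal
Difference = -101.70 − (19.50) = -121.20 mGal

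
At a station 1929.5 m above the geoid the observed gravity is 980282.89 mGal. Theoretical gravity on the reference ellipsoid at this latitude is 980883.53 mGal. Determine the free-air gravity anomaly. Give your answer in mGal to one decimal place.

Free-air correction = 0.3086 × 1929.5 = 595.44 mGal
Free-air anomaly = 980282.89 − 980883.53 + (595.44) = -5.20 mGal

-5.2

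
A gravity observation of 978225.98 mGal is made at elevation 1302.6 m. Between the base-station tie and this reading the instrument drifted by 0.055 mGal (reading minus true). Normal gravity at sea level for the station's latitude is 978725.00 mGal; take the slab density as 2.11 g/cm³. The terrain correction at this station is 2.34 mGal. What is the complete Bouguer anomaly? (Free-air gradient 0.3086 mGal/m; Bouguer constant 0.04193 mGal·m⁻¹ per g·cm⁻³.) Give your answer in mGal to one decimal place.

Drift-corrected reading = 978225.98 − (0.055) = 978225.925 mGal
Free-air correction = 0.3086 × 1302.6 = 401.98 mGal
Free-air anomaly = 978225.925 − 978725.00 + (401.98) = -97.095 mGal
Bouguer slab correction = 0.04193 × 2.11 × 1302.6 = 115.24 mGal
Simple Bouguer anomaly = -97.095 − (115.24) = -212.335 mGal
Complete Bouguer anomaly = -212.335 + 2.34 = -209.995 mGal

-210.0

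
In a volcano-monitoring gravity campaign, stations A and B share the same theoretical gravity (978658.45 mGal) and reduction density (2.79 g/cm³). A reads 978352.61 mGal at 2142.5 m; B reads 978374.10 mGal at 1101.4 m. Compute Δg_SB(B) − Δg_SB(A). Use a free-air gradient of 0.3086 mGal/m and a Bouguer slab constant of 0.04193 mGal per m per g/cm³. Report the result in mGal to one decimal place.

Δg_SB(A) = 978352.61 − 978658.45 + 0.3086×2142.5 − 0.04193×2.79×2142.5 = 104.70 mGal
Δg_SB(B) = 978374.10 − 978658.45 + 0.3086×1101.4 − 0.04193×2.79×1101.4 = -73.30 mGal
Difference = -73.30 − (104.70) = -178.00 mGal

-178.0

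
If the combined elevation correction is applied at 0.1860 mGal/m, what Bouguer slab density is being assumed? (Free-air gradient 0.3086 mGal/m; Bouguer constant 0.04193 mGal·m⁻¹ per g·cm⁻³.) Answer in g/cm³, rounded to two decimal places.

2.92

0.1860 = 0.3086 − 0.04193 × ρ
ρ = (0.3086 − 0.1860) / 0.04193 = 2.92 g/cm³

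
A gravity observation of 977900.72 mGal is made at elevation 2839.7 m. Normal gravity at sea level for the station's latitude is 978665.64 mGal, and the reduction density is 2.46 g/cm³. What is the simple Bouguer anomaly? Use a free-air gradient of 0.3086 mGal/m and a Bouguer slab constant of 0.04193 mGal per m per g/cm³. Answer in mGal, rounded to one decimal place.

Free-air correction = 0.3086 × 2839.7 = 876.33 mGal
Free-air anomaly = 977900.72 − 978665.64 + (876.33) = 111.41 mGal
Bouguer slab correction = 0.04193 × 2.46 × 2839.7 = 292.91 mGal
Simple Bouguer anomaly = 111.41 − (292.91) = -181.50 mGal

-181.5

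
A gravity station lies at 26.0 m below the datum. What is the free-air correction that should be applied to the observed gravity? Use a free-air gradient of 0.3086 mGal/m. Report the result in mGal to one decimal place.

-8.0

Free-air correction = 0.3086 × -26.0 = -8.0 mGal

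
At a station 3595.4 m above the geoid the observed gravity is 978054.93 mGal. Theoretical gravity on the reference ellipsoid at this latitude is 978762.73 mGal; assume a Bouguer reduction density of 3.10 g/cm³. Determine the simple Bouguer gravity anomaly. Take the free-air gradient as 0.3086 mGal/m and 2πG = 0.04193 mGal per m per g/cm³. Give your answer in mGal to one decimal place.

Free-air correction = 0.3086 × 3595.4 = 1109.54 mGal
Free-air anomaly = 978054.93 − 978762.73 + (1109.54) = 401.74 mGal
Bouguer slab correction = 0.04193 × 3.10 × 3595.4 = 467.34 mGal
Simple Bouguer anomaly = 401.74 − (467.34) = -65.60 mGal

-65.6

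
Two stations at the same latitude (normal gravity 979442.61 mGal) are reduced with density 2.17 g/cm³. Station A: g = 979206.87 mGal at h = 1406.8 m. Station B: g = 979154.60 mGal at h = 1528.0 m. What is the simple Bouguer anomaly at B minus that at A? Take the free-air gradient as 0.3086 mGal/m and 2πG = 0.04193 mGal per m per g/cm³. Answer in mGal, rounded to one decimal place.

-25.9

Δg_SB(A) = 979206.87 − 979442.61 + 0.3086×1406.8 − 0.04193×2.17×1406.8 = 70.40 mGal
Δg_SB(B) = 979154.60 − 979442.61 + 0.3086×1528.0 − 0.04193×2.17×1528.0 = 44.50 mGal
Difference = 44.50 − (70.40) = -25.90 mGal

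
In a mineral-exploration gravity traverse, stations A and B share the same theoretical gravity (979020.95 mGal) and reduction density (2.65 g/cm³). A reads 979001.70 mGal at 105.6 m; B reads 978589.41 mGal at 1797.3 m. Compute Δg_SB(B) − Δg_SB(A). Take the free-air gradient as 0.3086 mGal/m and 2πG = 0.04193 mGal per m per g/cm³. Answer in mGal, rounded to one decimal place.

Δg_SB(A) = 979001.70 − 979020.95 + 0.3086×105.6 − 0.04193×2.65×105.6 = 1.60 mGal
Δg_SB(B) = 978589.41 − 979020.95 + 0.3086×1797.3 − 0.04193×2.65×1797.3 = -76.60 mGal
Difference = -76.60 − (1.60) = -78.20 mGal

-78.2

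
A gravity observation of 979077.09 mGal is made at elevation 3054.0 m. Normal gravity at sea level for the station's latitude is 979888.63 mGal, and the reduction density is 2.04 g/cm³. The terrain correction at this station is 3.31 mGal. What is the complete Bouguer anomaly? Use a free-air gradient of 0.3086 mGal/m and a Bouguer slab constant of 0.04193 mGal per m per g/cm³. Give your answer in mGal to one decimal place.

Free-air correction = 0.3086 × 3054.0 = 942.46 mGal
Free-air anomaly = 979077.09 − 979888.63 + (942.46) = 130.92 mGal
Bouguer slab correction = 0.04193 × 2.04 × 3054.0 = 261.23 mGal
Simple Bouguer anomaly = 130.92 − (261.23) = -130.31 mGal
Complete Bouguer anomaly = -130.31 + 3.31 = -127.00 mGal

-127.0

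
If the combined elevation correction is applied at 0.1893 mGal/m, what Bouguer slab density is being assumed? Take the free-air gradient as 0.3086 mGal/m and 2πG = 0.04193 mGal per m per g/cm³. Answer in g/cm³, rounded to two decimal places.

2.85

0.1893 = 0.3086 − 0.04193 × ρ
ρ = (0.3086 − 0.1893) / 0.04193 = 2.85 g/cm³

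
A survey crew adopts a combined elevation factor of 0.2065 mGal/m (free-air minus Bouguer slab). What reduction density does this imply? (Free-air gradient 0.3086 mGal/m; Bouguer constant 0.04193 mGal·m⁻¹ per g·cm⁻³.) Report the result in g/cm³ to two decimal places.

2.44

0.2065 = 0.3086 − 0.04193 × ρ
ρ = (0.3086 − 0.2065) / 0.04193 = 2.44 g/cm³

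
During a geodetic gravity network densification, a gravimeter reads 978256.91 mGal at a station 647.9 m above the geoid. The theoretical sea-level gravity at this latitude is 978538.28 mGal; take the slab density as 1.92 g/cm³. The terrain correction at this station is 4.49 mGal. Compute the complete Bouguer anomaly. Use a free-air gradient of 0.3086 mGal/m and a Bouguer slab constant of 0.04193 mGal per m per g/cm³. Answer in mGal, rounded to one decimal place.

-129.1

Free-air correction = 0.3086 × 647.9 = 199.94 mGal
Free-air anomaly = 978256.91 − 978538.28 + (199.94) = -81.43 mGal
Bouguer slab correction = 0.04193 × 1.92 × 647.9 = 52.16 mGal
Simple Bouguer anomaly = -81.43 − (52.16) = -133.59 mGal
Complete Bouguer anomaly = -133.59 + 4.49 = -129.10 mGal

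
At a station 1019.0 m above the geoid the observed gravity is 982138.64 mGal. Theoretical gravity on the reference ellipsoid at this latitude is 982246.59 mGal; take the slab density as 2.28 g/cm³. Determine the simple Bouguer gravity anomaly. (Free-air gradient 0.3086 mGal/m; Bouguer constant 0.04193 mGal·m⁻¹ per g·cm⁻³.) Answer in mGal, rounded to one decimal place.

Free-air correction = 0.3086 × 1019.0 = 314.46 mGal
Free-air anomaly = 982138.64 − 982246.59 + (314.46) = 206.51 mGal
Bouguer slab correction = 0.04193 × 2.28 × 1019.0 = 97.42 mGal
Simple Bouguer anomaly = 206.51 − (97.42) = 109.09 mGal

109.1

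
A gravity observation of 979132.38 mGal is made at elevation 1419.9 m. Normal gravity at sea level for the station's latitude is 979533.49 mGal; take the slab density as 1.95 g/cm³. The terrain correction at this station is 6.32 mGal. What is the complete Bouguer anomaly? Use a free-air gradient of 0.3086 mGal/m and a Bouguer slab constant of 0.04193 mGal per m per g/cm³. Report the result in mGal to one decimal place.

Free-air correction = 0.3086 × 1419.9 = 438.18 mGal
Free-air anomaly = 979132.38 − 979533.49 + (438.18) = 37.07 mGal
Bouguer slab correction = 0.04193 × 1.95 × 1419.9 = 116.10 mGal
Simple Bouguer anomaly = 37.07 − (116.10) = -79.03 mGal
Complete Bouguer anomaly = -79.03 + 6.32 = -72.71 mGal

-72.7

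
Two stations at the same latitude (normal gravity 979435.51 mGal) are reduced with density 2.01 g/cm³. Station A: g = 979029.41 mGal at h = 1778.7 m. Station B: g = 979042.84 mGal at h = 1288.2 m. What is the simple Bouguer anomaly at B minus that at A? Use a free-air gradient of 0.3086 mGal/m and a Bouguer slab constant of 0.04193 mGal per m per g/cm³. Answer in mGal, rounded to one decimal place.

Δg_SB(A) = 979029.41 − 979435.51 + 0.3086×1778.7 − 0.04193×2.01×1778.7 = -7.10 mGal
Δg_SB(B) = 979042.84 − 979435.51 + 0.3086×1288.2 − 0.04193×2.01×1288.2 = -103.70 mGal
Difference = -103.70 − (-7.10) = -96.60 mGal

-96.6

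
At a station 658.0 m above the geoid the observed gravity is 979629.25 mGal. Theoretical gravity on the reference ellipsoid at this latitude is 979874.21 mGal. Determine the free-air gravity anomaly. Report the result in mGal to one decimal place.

-41.9

Free-air correction = 0.3086 × 658.0 = 203.06 mGal
Free-air anomaly = 979629.25 − 979874.21 + (203.06) = -41.90 mGal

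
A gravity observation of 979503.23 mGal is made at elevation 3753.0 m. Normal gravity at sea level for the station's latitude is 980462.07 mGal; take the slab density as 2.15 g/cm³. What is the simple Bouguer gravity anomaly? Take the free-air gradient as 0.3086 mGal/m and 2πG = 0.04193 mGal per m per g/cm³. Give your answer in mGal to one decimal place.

-139.0

Free-air correction = 0.3086 × 3753.0 = 1158.18 mGal
Free-air anomaly = 979503.23 − 980462.07 + (1158.18) = 199.34 mGal
Bouguer slab correction = 0.04193 × 2.15 × 3753.0 = 338.33 mGal
Simple Bouguer anomaly = 199.34 − (338.33) = -138.99 mGal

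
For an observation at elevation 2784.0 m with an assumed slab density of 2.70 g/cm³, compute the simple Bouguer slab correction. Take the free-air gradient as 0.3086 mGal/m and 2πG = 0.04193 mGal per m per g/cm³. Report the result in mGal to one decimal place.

Bouguer slab correction = 0.04193 × 2.70 × 2784.0 = 315.2 mGal

315.2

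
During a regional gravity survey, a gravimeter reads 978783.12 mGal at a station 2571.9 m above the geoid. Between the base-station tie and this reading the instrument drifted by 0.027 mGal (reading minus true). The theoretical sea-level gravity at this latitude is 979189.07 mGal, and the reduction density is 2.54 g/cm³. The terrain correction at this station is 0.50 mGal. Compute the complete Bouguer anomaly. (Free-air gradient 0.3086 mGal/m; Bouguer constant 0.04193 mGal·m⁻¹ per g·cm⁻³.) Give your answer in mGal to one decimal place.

Drift-corrected reading = 978783.12 − (0.027) = 978783.093 mGal
Free-air correction = 0.3086 × 2571.9 = 793.69 mGal
Free-air anomaly = 978783.093 − 979189.07 + (793.69) = 387.713 mGal
Bouguer slab correction = 0.04193 × 2.54 × 2571.9 = 273.91 mGal
Simple Bouguer anomaly = 387.713 − (273.91) = 113.803 mGal
Complete Bouguer anomaly = 113.803 + 0.50 = 114.303 mGal

114.3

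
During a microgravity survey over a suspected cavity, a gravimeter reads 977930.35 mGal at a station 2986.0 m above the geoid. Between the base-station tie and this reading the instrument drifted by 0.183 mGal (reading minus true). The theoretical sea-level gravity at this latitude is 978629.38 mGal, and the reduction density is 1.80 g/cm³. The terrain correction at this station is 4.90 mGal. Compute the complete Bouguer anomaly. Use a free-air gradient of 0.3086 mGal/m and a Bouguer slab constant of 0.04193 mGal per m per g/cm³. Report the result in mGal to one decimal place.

1.8

Drift-corrected reading = 977930.35 − (0.183) = 977930.167 mGal
Free-air correction = 0.3086 × 2986.0 = 921.48 mGal
Free-air anomaly = 977930.167 − 978629.38 + (921.48) = 222.267 mGal
Bouguer slab correction = 0.04193 × 1.80 × 2986.0 = 225.37 mGal
Simple Bouguer anomaly = 222.267 − (225.37) = -3.103 mGal
Complete Bouguer anomaly = -3.103 + 4.90 = 1.797 mGal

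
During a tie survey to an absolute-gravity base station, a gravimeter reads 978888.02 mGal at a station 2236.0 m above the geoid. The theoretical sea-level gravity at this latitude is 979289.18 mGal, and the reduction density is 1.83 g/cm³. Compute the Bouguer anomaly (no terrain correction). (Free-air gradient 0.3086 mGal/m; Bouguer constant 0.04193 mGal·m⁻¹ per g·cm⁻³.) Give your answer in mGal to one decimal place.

117.3

Free-air correction = 0.3086 × 2236.0 = 690.03 mGal
Free-air anomaly = 978888.02 − 979289.18 + (690.03) = 288.87 mGal
Bouguer slab correction = 0.04193 × 1.83 × 2236.0 = 171.57 mGal
Simple Bouguer anomaly = 288.87 − (171.57) = 117.30 mGal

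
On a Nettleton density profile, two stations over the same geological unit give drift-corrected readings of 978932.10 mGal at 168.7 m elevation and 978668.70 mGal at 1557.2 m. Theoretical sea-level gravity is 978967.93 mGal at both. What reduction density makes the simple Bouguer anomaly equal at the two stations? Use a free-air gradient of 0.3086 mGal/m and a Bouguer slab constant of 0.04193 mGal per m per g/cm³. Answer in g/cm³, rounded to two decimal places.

Δg_obs = 978668.70 − 978932.10 = -263.40 mGal over Δh = 1557.2 − 168.7 = 1388.5 m
Equal Bouguer anomalies ⇒ Δg_obs + (0.3086 − 0.04193ρ)·Δh = 0
0.3086 − 0.04193ρ = −Δg_obs/Δh = 0.18970
ρ = (0.3086 − 0.18970) / 0.04193 = 2.84 g/cm³

2.84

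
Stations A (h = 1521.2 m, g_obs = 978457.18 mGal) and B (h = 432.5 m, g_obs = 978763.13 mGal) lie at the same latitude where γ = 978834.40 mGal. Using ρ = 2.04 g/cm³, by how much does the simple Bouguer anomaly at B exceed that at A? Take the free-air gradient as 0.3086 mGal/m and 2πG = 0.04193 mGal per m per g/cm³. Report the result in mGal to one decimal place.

63.1

Δg_SB(A) = 978457.18 − 978834.40 + 0.3086×1521.2 − 0.04193×2.04×1521.2 = -37.90 mGal
Δg_SB(B) = 978763.13 − 978834.40 + 0.3086×432.5 − 0.04193×2.04×432.5 = 25.20 mGal
Difference = 25.20 − (-37.90) = 63.10 mGal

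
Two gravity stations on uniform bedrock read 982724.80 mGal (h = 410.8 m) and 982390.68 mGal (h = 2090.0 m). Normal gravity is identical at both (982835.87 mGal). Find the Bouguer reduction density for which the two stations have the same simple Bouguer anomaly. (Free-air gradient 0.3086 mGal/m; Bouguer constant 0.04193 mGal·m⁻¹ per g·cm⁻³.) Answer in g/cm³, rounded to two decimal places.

Δg_obs = 982390.68 − 982724.80 = -334.12 mGal over Δh = 2090.0 − 410.8 = 1679.2 m
Equal Bouguer anomalies ⇒ Δg_obs + (0.3086 − 0.04193ρ)·Δh = 0
0.3086 − 0.04193ρ = −Δg_obs/Δh = 0.19898
ρ = (0.3086 − 0.19898) / 0.04193 = 2.61 g/cm³

2.61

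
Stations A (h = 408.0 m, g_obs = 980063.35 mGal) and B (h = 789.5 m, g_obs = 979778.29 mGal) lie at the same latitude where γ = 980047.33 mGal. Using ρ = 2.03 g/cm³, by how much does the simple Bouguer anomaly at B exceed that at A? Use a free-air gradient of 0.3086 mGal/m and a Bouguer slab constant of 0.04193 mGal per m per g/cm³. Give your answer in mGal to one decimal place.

-199.8

Δg_SB(A) = 980063.35 − 980047.33 + 0.3086×408.0 − 0.04193×2.03×408.0 = 107.20 mGal
Δg_SB(B) = 979778.29 − 980047.33 + 0.3086×789.5 − 0.04193×2.03×789.5 = -92.60 mGal
Difference = -92.60 − (107.20) = -199.80 mGal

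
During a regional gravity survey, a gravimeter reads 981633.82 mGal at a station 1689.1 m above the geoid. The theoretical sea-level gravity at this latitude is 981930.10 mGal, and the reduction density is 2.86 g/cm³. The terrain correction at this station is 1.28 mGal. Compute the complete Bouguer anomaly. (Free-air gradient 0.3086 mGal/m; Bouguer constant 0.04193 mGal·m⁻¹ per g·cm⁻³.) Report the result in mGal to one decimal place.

Free-air correction = 0.3086 × 1689.1 = 521.26 mGal
Free-air anomaly = 981633.82 − 981930.10 + (521.26) = 224.98 mGal
Bouguer slab correction = 0.04193 × 2.86 × 1689.1 = 202.56 mGal
Simple Bouguer anomaly = 224.98 − (202.56) = 22.42 mGal
Complete Bouguer anomaly = 22.42 + 1.28 = 23.70 mGal

23.7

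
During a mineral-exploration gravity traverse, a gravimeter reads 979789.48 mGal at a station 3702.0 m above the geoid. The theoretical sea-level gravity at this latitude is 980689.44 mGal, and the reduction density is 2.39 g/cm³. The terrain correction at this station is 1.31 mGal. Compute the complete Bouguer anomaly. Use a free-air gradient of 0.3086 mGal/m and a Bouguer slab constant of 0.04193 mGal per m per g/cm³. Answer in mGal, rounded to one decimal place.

Free-air correction = 0.3086 × 3702.0 = 1142.44 mGal
Free-air anomaly = 979789.48 − 980689.44 + (1142.44) = 242.48 mGal
Bouguer slab correction = 0.04193 × 2.39 × 3702.0 = 370.99 mGal
Simple Bouguer anomaly = 242.48 − (370.99) = -128.51 mGal
Complete Bouguer anomaly = -128.51 + 1.31 = -127.20 mGal

-127.2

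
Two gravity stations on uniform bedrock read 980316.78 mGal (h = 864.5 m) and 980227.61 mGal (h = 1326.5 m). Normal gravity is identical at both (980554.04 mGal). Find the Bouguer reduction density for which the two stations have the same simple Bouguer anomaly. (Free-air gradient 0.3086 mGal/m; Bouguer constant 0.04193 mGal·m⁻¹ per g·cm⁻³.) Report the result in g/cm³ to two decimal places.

2.76

Δg_obs = 980227.61 − 980316.78 = -89.17 mGal over Δh = 1326.5 − 864.5 = 462.0 m
Equal Bouguer anomalies ⇒ Δg_obs + (0.3086 − 0.04193ρ)·Δh = 0
0.3086 − 0.04193ρ = −Δg_obs/Δh = 0.19301
ρ = (0.3086 − 0.19301) / 0.04193 = 2.76 g/cm³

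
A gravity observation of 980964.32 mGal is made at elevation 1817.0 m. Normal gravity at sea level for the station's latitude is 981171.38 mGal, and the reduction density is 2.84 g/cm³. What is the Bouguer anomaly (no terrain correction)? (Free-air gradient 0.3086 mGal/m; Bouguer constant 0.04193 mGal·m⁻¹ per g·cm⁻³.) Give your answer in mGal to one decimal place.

Free-air correction = 0.3086 × 1817.0 = 560.73 mGal
Free-air anomaly = 980964.32 − 981171.38 + (560.73) = 353.67 mGal
Bouguer slab correction = 0.04193 × 2.84 × 1817.0 = 216.37 mGal
Simple Bouguer anomaly = 353.67 − (216.37) = 137.30 mGal

137.3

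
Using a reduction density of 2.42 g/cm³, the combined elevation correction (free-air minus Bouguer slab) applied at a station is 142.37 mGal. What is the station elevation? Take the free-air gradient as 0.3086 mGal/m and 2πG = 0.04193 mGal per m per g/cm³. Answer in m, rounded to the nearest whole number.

Combined gradient = 0.3086 − 0.04193 × 2.42 = 0.2071294 mGal/m
h = 142.37 / 0.2071294 = 687.35 m

687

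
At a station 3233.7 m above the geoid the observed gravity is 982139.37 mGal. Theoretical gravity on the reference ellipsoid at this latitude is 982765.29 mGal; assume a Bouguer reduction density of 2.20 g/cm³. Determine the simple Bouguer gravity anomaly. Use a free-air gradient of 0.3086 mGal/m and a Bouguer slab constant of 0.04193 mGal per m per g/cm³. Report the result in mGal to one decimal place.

73.7

Free-air correction = 0.3086 × 3233.7 = 997.92 mGal
Free-air anomaly = 982139.37 − 982765.29 + (997.92) = 372.00 mGal
Bouguer slab correction = 0.04193 × 2.20 × 3233.7 = 298.30 mGal
Simple Bouguer anomaly = 372.00 − (298.30) = 73.70 mGal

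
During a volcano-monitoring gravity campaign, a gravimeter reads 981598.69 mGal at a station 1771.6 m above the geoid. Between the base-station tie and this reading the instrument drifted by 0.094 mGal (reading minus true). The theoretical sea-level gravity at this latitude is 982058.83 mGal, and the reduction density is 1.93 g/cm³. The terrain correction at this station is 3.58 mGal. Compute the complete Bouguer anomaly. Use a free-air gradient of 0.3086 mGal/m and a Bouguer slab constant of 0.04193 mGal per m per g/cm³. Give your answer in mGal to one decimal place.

Drift-corrected reading = 981598.69 − (0.094) = 981598.596 mGal
Free-air correction = 0.3086 × 1771.6 = 546.72 mGal
Free-air anomaly = 981598.596 − 982058.83 + (546.72) = 86.486 mGal
Bouguer slab correction = 0.04193 × 1.93 × 1771.6 = 143.37 mGal
Simple Bouguer anomaly = 86.486 − (143.37) = -56.884 mGal
Complete Bouguer anomaly = -56.884 + 3.58 = -53.304 mGal

-53.3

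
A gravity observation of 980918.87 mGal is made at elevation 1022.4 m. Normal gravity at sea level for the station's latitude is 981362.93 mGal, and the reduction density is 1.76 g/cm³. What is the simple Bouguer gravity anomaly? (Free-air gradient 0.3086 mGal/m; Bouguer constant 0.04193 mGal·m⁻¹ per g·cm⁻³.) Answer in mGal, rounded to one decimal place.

Free-air correction = 0.3086 × 1022.4 = 315.51 mGal
Free-air anomaly = 980918.87 − 981362.93 + (315.51) = -128.55 mGal
Bouguer slab correction = 0.04193 × 1.76 × 1022.4 = 75.45 mGal
Simple Bouguer anomaly = -128.55 − (75.45) = -204.00 mGal

-204.0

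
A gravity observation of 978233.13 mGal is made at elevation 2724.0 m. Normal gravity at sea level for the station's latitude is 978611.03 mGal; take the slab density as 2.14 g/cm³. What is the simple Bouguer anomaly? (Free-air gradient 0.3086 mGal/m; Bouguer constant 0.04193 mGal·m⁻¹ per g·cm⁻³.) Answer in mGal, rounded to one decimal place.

218.3

Free-air correction = 0.3086 × 2724.0 = 840.63 mGal
Free-air anomaly = 978233.13 − 978611.03 + (840.63) = 462.73 mGal
Bouguer slab correction = 0.04193 × 2.14 × 2724.0 = 244.43 mGal
Simple Bouguer anomaly = 462.73 − (244.43) = 218.30 mGal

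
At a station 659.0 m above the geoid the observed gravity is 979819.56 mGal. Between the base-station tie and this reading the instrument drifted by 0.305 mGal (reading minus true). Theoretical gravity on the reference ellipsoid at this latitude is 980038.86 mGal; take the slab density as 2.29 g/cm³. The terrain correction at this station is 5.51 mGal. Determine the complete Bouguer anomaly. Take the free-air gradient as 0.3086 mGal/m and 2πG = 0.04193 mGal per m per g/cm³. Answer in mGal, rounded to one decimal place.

Drift-corrected reading = 979819.56 − (0.305) = 979819.255 mGal
Free-air correction = 0.3086 × 659.0 = 203.37 mGal
Free-air anomaly = 979819.255 − 980038.86 + (203.37) = -16.235 mGal
Bouguer slab correction = 0.04193 × 2.29 × 659.0 = 63.28 mGal
Simple Bouguer anomaly = -16.235 − (63.28) = -79.515 mGal
Complete Bouguer anomaly = -79.515 + 5.51 = -74.005 mGal

-74.0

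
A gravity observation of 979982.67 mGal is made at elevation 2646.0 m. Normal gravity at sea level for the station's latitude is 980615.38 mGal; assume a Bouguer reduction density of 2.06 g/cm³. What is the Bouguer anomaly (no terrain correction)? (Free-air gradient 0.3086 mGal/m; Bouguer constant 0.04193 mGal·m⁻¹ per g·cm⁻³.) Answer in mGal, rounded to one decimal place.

Free-air correction = 0.3086 × 2646.0 = 816.56 mGal
Free-air anomaly = 979982.67 − 980615.38 + (816.56) = 183.85 mGal
Bouguer slab correction = 0.04193 × 2.06 × 2646.0 = 228.55 mGal
Simple Bouguer anomaly = 183.85 − (228.55) = -44.70 mGal

-44.7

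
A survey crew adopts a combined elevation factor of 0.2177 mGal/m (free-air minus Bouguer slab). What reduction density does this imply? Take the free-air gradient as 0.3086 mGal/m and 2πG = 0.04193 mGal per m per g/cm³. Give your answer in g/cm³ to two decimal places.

0.2177 = 0.3086 − 0.04193 × ρ
ρ = (0.3086 − 0.2177) / 0.04193 = 2.17 g/cm³

2.17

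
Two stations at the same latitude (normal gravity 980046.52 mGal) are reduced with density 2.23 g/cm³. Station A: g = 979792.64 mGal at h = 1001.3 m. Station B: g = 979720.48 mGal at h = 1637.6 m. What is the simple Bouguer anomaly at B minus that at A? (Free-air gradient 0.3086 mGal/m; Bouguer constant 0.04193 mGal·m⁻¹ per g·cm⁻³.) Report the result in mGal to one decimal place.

64.7

Δg_SB(A) = 979792.64 − 980046.52 + 0.3086×1001.3 − 0.04193×2.23×1001.3 = -38.50 mGal
Δg_SB(B) = 979720.48 − 980046.52 + 0.3086×1637.6 − 0.04193×2.23×1637.6 = 26.20 mGal
Difference = 26.20 − (-38.50) = 64.70 mGal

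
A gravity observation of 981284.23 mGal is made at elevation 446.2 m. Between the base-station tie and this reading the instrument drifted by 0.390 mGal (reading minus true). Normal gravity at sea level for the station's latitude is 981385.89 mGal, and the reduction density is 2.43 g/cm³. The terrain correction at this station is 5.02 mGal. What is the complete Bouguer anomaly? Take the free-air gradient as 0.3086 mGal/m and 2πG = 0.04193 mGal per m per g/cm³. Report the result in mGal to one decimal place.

Drift-corrected reading = 981284.23 − (0.390) = 981283.840 mGal
Free-air correction = 0.3086 × 446.2 = 137.70 mGal
Free-air anomaly = 981283.840 − 981385.89 + (137.70) = 35.650 mGal
Bouguer slab correction = 0.04193 × 2.43 × 446.2 = 45.46 mGal
Simple Bouguer anomaly = 35.650 − (45.46) = -9.810 mGal
Complete Bouguer anomaly = -9.810 + 5.02 = -4.790 mGal

-4.8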